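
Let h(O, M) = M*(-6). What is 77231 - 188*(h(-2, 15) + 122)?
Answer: 71215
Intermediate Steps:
h(O, M) = -6*M
77231 - 188*(h(-2, 15) + 122) = 77231 - 188*(-6*15 + 122) = 77231 - 188*(-90 + 122) = 77231 - 188*32 = 77231 - 6016 = 71215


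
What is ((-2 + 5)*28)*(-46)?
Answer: -3864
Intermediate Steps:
((-2 + 5)*28)*(-46) = (3*28)*(-46) = 84*(-46) = -3864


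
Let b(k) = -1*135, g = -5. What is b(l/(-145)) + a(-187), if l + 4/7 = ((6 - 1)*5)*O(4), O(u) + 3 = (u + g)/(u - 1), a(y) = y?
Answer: -322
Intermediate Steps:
O(u) = -3 + (-5 + u)/(-1 + u) (O(u) = -3 + (u - 5)/(u - 1) = -3 + (-5 + u)/(-1 + u))
l = -1762/21 (l = -4/7 + ((6 - 1)*5)*(2*(-1 - 1*4)/(-1 + 4)) = -4/7 + (5*5)*(2*(-1 - 4)/3) = -4/7 + 25*(2*(1/3)*(-5)) = -4/7 + 25*(-10/3) = -4/7 - 250/3 = -1762/21 ≈ -83.905)
b(k) = -135
b(l/(-145)) + a(-187) = -135 - 187 = -322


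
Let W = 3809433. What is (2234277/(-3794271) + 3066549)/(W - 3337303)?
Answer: 1939219284417/298564861205 ≈ 6.4951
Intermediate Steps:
(2234277/(-3794271) + 3066549)/(W - 3337303) = (2234277/(-3794271) + 3066549)/(3809433 - 3337303) = (2234277*(-1/3794271) + 3066549)/472130 = (-744759/1264757 + 3066549)*(1/472130) = (3878438568834/1264757)*(1/472130) = 1939219284417/298564861205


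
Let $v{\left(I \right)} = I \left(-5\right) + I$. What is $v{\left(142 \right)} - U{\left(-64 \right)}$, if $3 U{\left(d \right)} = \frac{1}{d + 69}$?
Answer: $- \frac{8521}{15} \approx -568.07$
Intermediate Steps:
$U{\left(d \right)} = \frac{1}{3 \left(69 + d\right)}$ ($U{\left(d \right)} = \frac{1}{3 \left(d + 69\right)} = \frac{1}{3 \left(69 + d\right)}$)
$v{\left(I \right)} = - 4 I$ ($v{\left(I \right)} = - 5 I + I = - 4 I$)
$v{\left(142 \right)} - U{\left(-64 \right)} = \left(-4\right) 142 - \frac{1}{3 \left(69 - 64\right)} = -568 - \frac{1}{3 \cdot 5} = -568 - \frac{1}{3} \cdot \frac{1}{5} = -568 - \frac{1}{15} = - \frac{8521}{15}$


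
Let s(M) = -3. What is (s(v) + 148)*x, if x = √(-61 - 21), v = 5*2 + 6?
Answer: 145*I*√82 ≈ 1313.0*I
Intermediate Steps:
v = 16 (v = 10 + 6 = 16)
x = I*√82 (x = √(-82) = I*√82 ≈ 9.0554*I)
(s(v) + 148)*x = (-3 + 148)*(I*√82) = 145*(I*√82) = 145*I*√82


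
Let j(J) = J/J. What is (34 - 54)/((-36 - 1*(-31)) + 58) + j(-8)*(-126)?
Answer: -6698/53 ≈ -126.38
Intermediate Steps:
j(J) = 1
(34 - 54)/((-36 - 1*(-31)) + 58) + j(-8)*(-126) = (34 - 54)/((-36 - 1*(-31)) + 58) + 1*(-126) = -20/((-36 + 31) + 58) - 126 = -20/(-5 + 58) - 126 = -20/53 - 126 = -6698/53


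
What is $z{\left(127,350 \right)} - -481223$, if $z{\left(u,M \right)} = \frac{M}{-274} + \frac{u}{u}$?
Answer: $\frac{65927513}{137} \approx 4.8122 \cdot 10^{5}$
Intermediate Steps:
$z{\left(u,M \right)} = 1 - \frac{M}{274}$ ($z{\left(u,M \right)} = M \left(- \frac{1}{274}\right) + 1 = - \frac{M}{274} + 1 = 1 - \frac{M}{274}$)
$z{\left(127,350 \right)} - -481223 = \left(1 - \frac{175}{137}\right) - -481223 = \left(1 - \frac{175}{137}\right) + 481223 = - \frac{38}{137} + 481223 = \frac{65927513}{137}$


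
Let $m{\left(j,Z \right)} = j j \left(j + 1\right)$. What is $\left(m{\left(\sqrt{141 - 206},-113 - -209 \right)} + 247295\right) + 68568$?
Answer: $315798 - 65 i \sqrt{65} \approx 3.158 \cdot 10^{5} - 524.05 i$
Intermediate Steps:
$m{\left(j,Z \right)} = j^{2} \left(1 + j\right)$ ($m{\left(j,Z \right)} = j j \left(1 + j\right) = j^{2} \left(1 + j\right)$)
$\left(m{\left(\sqrt{141 - 206},-113 - -209 \right)} + 247295\right) + 68568 = \left(\left(\sqrt{141 - 206}\right)^{2} \left(1 + \sqrt{141 - 206}\right) + 247295\right) + 68568 = \left(\left(\sqrt{-65}\right)^{2} \left(1 + \sqrt{-65}\right) + 247295\right) + 68568 = \left(\left(i \sqrt{65}\right)^{2} \left(1 + i \sqrt{65}\right) + 247295\right) + 68568 = \left(- 65 \left(1 + i \sqrt{65}\right) + 247295\right) + 68568 = \left(\left(-65 - 65 i \sqrt{65}\right) + 247295\right) + 68568 = \left(247230 - 65 i \sqrt{65}\right) + 68568 = 315798 - 65 i \sqrt{65}$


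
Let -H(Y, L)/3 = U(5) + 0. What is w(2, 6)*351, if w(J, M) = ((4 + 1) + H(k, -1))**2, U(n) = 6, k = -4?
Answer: 59319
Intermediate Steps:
H(Y, L) = -18 (H(Y, L) = -3*(6 + 0) = -3*6 = -18)
w(J, M) = 169 (w(J, M) = ((4 + 1) - 18)**2 = (5 - 18)**2 = (-13)**2 = 169)
w(2, 6)*351 = 169*351 = 59319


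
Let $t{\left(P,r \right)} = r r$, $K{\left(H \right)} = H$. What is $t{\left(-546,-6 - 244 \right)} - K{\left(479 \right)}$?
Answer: $62021$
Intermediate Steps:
$t{\left(P,r \right)} = r^{2}$
$t{\left(-546,-6 - 244 \right)} - K{\left(479 \right)} = \left(-6 - 244\right)^{2} - 479 = \left(-250\right)^{2} - 479 = 62500 - 479 = 62021$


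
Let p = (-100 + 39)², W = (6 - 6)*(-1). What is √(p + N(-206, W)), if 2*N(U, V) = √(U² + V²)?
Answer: 4*√239 ≈ 61.839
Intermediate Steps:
W = 0 (W = 0*(-1) = 0)
p = 3721 (p = (-61)² = 3721)
N(U, V) = √(U² + V²)/2
√(p + N(-206, W)) = √(3721 + √((-206)² + 0²)/2) = √(3721 + √(42436 + 0)/2) = √(3721 + √42436/2) = √(3721 + (½)*206) = √(3721 + 103) = √3824 = 4*√239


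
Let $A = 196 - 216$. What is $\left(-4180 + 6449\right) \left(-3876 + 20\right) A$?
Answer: $174985280$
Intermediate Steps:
$A = -20$
$\left(-4180 + 6449\right) \left(-3876 + 20\right) A = \left(-4180 + 6449\right) \left(-3876 + 20\right) \left(-20\right) = 2269 \left(-3856\right) \left(-20\right) = \left(-8749264\right) \left(-20\right) = 174985280$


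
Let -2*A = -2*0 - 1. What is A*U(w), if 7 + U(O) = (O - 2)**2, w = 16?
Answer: 189/2 ≈ 94.500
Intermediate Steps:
U(O) = -7 + (-2 + O)**2 (U(O) = -7 + (O - 2)**2 = -7 + (-2 + O)**2)
A = 1/2 (A = -(-2*0 - 1)/2 = -(0 - 1)/2 = -1/2*(-1) = 1/2 ≈ 0.50000)
A*U(w) = (-7 + (-2 + 16)**2)/2 = (-7 + 14**2)/2 = (-7 + 196)/2 = (1/2)*189 = 189/2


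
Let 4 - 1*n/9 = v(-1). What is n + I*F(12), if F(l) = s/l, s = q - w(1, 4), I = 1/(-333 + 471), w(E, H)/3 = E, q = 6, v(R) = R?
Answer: 24841/552 ≈ 45.002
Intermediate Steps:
n = 45 (n = 36 - 9*(-1) = 36 + 9 = 45)
w(E, H) = 3*E
I = 1/138 ≈ 0.0072464
s = 3 (s = 6 - 3 = 3)
F(l) = 3/l
n + I*F(12) = 45 + (3/12)/138 = 45 + (3*(1/12))/138 = 45 + (1/138)*(¼) = 45 + 1/552 = 24841/552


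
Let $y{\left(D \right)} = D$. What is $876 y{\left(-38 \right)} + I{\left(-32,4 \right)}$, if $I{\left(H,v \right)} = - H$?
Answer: $-33256$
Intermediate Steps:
$876 y{\left(-38 \right)} + I{\left(-32,4 \right)} = 876 \left(-38\right) - -32 = -33288 + 32 = -33256$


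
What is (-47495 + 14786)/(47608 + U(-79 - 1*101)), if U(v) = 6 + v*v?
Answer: -32709/80014 ≈ -0.40879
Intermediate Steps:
U(v) = 6 + v²
(-47495 + 14786)/(47608 + U(-79 - 1*101)) = (-47495 + 14786)/(47608 + (6 + (-79 - 1*101)²)) = -32709/(47608 + (6 + (-79 - 101)²)) = -32709/(47608 + (6 + (-180)²)) = -32709/(47608 + (6 + 32400)) = -32709/(47608 + 32406) = -32709/80014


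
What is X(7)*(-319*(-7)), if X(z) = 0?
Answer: 0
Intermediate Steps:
X(7)*(-319*(-7)) = 0*(-319*(-7)) = 0*2233 = 0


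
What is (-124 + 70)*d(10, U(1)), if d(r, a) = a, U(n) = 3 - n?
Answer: -108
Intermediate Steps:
(-124 + 70)*d(10, U(1)) = (-124 + 70)*(3 - 1*1) = -54*(3 - 1) = -54*2 = -108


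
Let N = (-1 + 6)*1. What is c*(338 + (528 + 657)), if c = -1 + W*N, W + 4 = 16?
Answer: 89857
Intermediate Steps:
W = 12 (W = -4 + 16 = 12)
N = 5 (N = 5*1 = 5)
c = 59 (c = -1 + 12*5 = -1 + 60 = 59)
c*(338 + (528 + 657)) = 59*(338 + (528 + 657)) = 59*(338 + 1185) = 59*1523 = 89857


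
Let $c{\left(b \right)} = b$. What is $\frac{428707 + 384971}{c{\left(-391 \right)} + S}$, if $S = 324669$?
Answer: $\frac{406839}{162139} \approx 2.5092$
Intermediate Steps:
$\frac{428707 + 384971}{c{\left(-391 \right)} + S} = \frac{428707 + 384971}{-391 + 324669} = \frac{813678}{324278} = 813678 \cdot \frac{1}{324278} = \frac{406839}{162139}$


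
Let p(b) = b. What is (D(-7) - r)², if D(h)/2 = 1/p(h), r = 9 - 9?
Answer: 4/49 ≈ 0.081633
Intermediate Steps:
r = 0
D(h) = 2/h
(D(-7) - r)² = (2/(-7) - 1*0)² = (2*(-⅐) + 0)² = (-2/7 + 0)² = (-2/7)² = 4/49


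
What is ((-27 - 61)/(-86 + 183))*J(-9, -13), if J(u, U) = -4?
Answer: 352/97 ≈ 3.6289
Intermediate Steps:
((-27 - 61)/(-86 + 183))*J(-9, -13) = ((-27 - 61)/(-86 + 183))*(-4) = -88/97*(-4) = 352/97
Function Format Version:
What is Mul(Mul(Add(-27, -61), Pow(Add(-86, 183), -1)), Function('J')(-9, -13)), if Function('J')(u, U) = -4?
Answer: Rational(352, 97) ≈ 3.6289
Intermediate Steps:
Mul(Mul(Add(-27, -61), Pow(Add(-86, 183), -1)), Function('J')(-9, -13)) = Mul(Mul(Add(-27, -61), Pow(Add(-86, 183), -1)), -4) = Mul(Mul(-88, Pow(97, -1)), -4) = Mul(Mul(-88, Rational(1, 97)), -4) = Mul(Rational(-88, 97), -4) = Rational(352, 97)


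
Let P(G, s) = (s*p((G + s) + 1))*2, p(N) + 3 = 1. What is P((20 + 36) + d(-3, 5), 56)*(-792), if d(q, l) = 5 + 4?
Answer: 177408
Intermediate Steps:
d(q, l) = 9
p(N) = -2 (p(N) = -3 + 1 = -2)
P(G, s) = -4*s (P(G, s) = (s*(-2))*2 = -2*s*2 = -4*s)
P((20 + 36) + d(-3, 5), 56)*(-792) = -4*56*(-792) = -224*(-792) = 177408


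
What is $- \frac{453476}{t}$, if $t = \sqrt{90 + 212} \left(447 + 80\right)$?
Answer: $- \frac{226738 \sqrt{302}}{79577} \approx -49.515$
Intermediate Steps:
$t = 527 \sqrt{302}$ ($t = \sqrt{302} \cdot 527 = 527 \sqrt{302} \approx 9158.3$)
$- \frac{453476}{t} = - \frac{453476}{527 \sqrt{302}} = - 453476 \frac{\sqrt{302}}{159154} = - \frac{226738 \sqrt{302}}{79577}$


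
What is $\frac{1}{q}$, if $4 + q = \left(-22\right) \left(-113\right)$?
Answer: $\frac{1}{2482} \approx 0.0004029$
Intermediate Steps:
$q = 2482$ ($q = -4 - -2486 = -4 + 2486 = 2482$)
$\frac{1}{q} = \frac{1}{2482}$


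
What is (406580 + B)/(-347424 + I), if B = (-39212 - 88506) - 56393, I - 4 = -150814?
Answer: -222469/498234 ≈ -0.44652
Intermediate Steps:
I = -150810 (I = 4 - 150814 = -150810)
B = -184111 (B = -127718 - 56393 = -184111)
(406580 + B)/(-347424 + I) = (406580 - 184111)/(-347424 - 150810) = 222469/(-498234) = 222469*(-1/498234) = -222469/498234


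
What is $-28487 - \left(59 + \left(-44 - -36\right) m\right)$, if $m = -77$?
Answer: $-29162$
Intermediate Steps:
$-28487 - \left(59 + \left(-44 - -36\right) m\right) = -28487 - \left(59 + \left(-44 - -36\right) \left(-77\right)\right) = -28487 - \left(59 + \left(-44 + 36\right) \left(-77\right)\right) = -28487 - \left(59 - -616\right) = -28487 - \left(59 + 616\right) = -28487 - 675 = -29162$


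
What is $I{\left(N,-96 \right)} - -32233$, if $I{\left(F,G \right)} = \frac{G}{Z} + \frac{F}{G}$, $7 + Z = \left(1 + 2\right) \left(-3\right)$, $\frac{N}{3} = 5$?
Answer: $\frac{1031643}{32} \approx 32239.0$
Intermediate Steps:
$N = 15$ ($N = 3 \cdot 5 = 15$)
$Z = -16$ ($Z = -7 + \left(1 + 2\right) \left(-3\right) = -7 + 3 \left(-3\right) = -7 - 9 = -16$)
$I{\left(F,G \right)} = - \frac{G}{16} + \frac{F}{G}$ ($I{\left(F,G \right)} = \frac{G}{-16} + \frac{F}{G} = G \left(- \frac{1}{16}\right) + \frac{F}{G} = - \frac{G}{16} + \frac{F}{G}$)
$I{\left(N,-96 \right)} - -32233 = \left(\left(- \frac{1}{16}\right) \left(-96\right) + \frac{15}{-96}\right) - -32233 = \left(6 + 15 \left(- \frac{1}{96}\right)\right) + 32233 = \left(6 - \frac{5}{32}\right) + 32233 = \frac{187}{32} + 32233 = \frac{1031643}{32}$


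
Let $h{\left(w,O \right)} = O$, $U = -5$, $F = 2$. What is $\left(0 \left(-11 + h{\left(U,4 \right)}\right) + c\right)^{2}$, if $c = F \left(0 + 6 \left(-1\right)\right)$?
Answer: $144$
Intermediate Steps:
$c = -12$ ($c = 2 \left(0 + 6 \left(-1\right)\right) = 2 \left(0 - 6\right) = 2 \left(-6\right) = -12$)
$\left(0 \left(-11 + h{\left(U,4 \right)}\right) + c\right)^{2} = \left(0 \left(-11 + 4\right) - 12\right)^{2} = \left(0 \left(-7\right) - 12\right)^{2} = \left(0 - 12\right)^{2} = \left(-12\right)^{2} = 144$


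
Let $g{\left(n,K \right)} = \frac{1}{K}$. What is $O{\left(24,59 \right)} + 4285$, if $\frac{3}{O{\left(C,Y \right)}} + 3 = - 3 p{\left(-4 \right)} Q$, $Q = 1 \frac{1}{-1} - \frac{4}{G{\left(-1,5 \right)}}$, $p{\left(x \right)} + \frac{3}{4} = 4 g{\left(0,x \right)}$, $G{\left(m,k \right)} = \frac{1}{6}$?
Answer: $\frac{767011}{179} \approx 4285.0$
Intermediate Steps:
$G{\left(m,k \right)} = \frac{1}{6}$
$p{\left(x \right)} = - \frac{3}{4} + \frac{4}{x}$
$Q = -25$ ($Q = 1 \frac{1}{-1} - 4 \frac{1}{\frac{1}{6}} = 1 \left(-1\right) - 24 = -1 - 24 = -25$)
$O{\left(C,Y \right)} = - \frac{4}{179}$ ($O{\left(C,Y \right)} = \frac{3}{-3 + - 3 \left(- \frac{3}{4} + \frac{4}{-4}\right) \left(-25\right)} = \frac{3}{-3 + - 3 \left(- \frac{3}{4} + 4 \left(- \frac{1}{4}\right)\right) \left(-25\right)} = \frac{3}{-3 + - 3 \left(- \frac{3}{4} - 1\right) \left(-25\right)} = \frac{3}{-3 + \left(-3\right) \left(- \frac{7}{4}\right) \left(-25\right)} = \frac{3}{-3 + \frac{21}{4} \left(-25\right)} = \frac{3}{-3 - \frac{525}{4}} = \frac{3}{- \frac{537}{4}} = 3 \left(- \frac{4}{537}\right) = - \frac{4}{179}$)
$O{\left(24,59 \right)} + 4285 = - \frac{4}{179} + 4285 = \frac{767011}{179}$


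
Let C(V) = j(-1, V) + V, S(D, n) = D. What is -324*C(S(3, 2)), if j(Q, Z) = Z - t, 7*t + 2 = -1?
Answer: -14580/7 ≈ -2082.9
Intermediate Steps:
t = -3/7 (t = -2/7 + (1/7)*(-1) = -2/7 - 1/7 = -3/7 ≈ -0.42857)
j(Q, Z) = 3/7 + Z (j(Q, Z) = Z - 1*(-3/7) = Z + 3/7 = 3/7 + Z)
C(V) = 3/7 + 2*V (C(V) = (3/7 + V) + V = 3/7 + 2*V)
-324*C(S(3, 2)) = -324*(3/7 + 2*3) = -324*(3/7 + 6) = -324*45/7 = -14580/7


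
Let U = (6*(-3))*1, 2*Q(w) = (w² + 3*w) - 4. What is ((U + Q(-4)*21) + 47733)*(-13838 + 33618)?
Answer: 943802700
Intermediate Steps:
Q(w) = -2 + w²/2 + 3*w/2 (Q(w) = ((w² + 3*w) - 4)/2 = (-4 + w² + 3*w)/2 = -2 + w²/2 + 3*w/2)
U = -18 (U = -18*1 = -18)
((U + Q(-4)*21) + 47733)*(-13838 + 33618) = ((-18 + (-2 + (½)*(-4)² + (3/2)*(-4))*21) + 47733)*(-13838 + 33618) = ((-18 + (-2 + (½)*16 - 6)*21) + 47733)*19780 = ((-18 + (-2 + 8 - 6)*21) + 47733)*19780 = ((-18 + 0*21) + 47733)*19780 = ((-18 + 0) + 47733)*19780 = (-18 + 47733)*19780 = 47715*19780 = 943802700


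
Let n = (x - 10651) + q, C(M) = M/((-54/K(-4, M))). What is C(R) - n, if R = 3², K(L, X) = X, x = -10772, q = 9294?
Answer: 24255/2 ≈ 12128.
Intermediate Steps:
R = 9
C(M) = -M²/54 (C(M) = M/((-54/M)) = M*(-M/54) = -M²/54)
n = -12129 (n = (-10772 - 10651) + 9294 = -21423 + 9294 = -12129)
C(R) - n = -1/54*9² - 1*(-12129) = -1/54*81 + 12129 = -3/2 + 12129 = 24255/2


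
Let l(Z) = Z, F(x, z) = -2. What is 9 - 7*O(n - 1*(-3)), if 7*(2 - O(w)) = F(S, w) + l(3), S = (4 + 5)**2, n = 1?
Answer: -4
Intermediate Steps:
S = 81 (S = 9**2 = 81)
O(w) = 13/7 (O(w) = 2 - (-2 + 3)/7 = 2 - 1/7*1 = 2 - 1/7 = 13/7)
9 - 7*O(n - 1*(-3)) = 9 - 7*13/7 = 9 - 13 = -4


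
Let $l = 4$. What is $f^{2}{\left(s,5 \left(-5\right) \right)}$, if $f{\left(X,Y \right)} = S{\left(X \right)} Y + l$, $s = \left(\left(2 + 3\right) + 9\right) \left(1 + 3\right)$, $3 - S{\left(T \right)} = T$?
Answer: $1766241$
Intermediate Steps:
$S{\left(T \right)} = 3 - T$
$s = 56$ ($s = \left(5 + 9\right) 4 = 14 \cdot 4 = 56$)
$f{\left(X,Y \right)} = 4 + Y \left(3 - X\right)$ ($f{\left(X,Y \right)} = \left(3 - X\right) Y + 4 = Y \left(3 - X\right) + 4 = 4 + Y \left(3 - X\right)$)
$f^{2}{\left(s,5 \left(-5\right) \right)} = \left(4 - 5 \left(-5\right) \left(-3 + 56\right)\right)^{2} = \left(4 - \left(-25\right) 53\right)^{2} = \left(4 + 1325\right)^{2} = 1329^{2} = 1766241$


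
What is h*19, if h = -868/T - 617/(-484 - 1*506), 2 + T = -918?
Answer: 338903/11385 ≈ 29.767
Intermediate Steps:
T = -920 (T = -2 - 918 = -920)
h = 17837/11385 (h = -868/(-920) - 617/(-484 - 1*506) = -868*(-1/920) - 617/(-484 - 506) = 217/230 - 617/(-990) = 217/230 - 617*(-1/990) = 217/230 + 617/990 = 17837/11385 ≈ 1.5667)
h*19 = (17837/11385)*19 = 338903/11385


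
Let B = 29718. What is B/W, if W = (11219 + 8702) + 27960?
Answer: 29718/47881 ≈ 0.62066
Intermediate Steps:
W = 47881 (W = 19921 + 27960 = 47881)
B/W = 29718/47881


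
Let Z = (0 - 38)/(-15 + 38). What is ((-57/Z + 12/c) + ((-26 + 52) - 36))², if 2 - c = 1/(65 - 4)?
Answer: 54656449/58564 ≈ 933.28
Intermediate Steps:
Z = -38/23 ≈ -1.6522
c = 121/61 (c = 2 - 1/(65 - 4) = 2 - 1/61 = 121/61 ≈ 1.9836)
((-57/Z + 12/c) + ((-26 + 52) - 36))² = ((-57/(-38/23) + 12/(121/61)) + ((-26 + 52) - 36))² = ((-57*(-23/38) + 12*(61/121)) + (26 - 36))² = ((69/2 + 732/121) - 10)² = (9813/242 - 10)² = (7393/242)² = 54656449/58564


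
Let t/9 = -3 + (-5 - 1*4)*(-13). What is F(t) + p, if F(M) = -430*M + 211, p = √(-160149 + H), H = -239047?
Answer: -440969 + 2*I*√99799 ≈ -4.4097e+5 + 631.82*I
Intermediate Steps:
t = 1026 (t = 9*(-3 + (-5 - 1*4)*(-13)) = 9*(-3 + (-5 - 4)*(-13)) = 9*(-3 - 9*(-13)) = 9*(-3 + 117) = 9*114 = 1026)
p = 2*I*√99799 (p = √(-160149 - 239047) = √(-399196) = 2*I*√99799 ≈ 631.82*I)
F(M) = 211 - 430*M
F(t) + p = (211 - 430*1026) + 2*I*√99799 = (211 - 441180) + 2*I*√99799 = -440969 + 2*I*√99799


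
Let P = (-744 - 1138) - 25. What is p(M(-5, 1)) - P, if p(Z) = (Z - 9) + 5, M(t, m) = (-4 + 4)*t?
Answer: 1903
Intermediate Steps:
M(t, m) = 0 (M(t, m) = 0*t = 0)
p(Z) = -4 + Z (p(Z) = (-9 + Z) + 5 = -4 + Z)
P = -1907 (P = -1882 - 25 = -1907)
p(M(-5, 1)) - P = (-4 + 0) - 1*(-1907) = -4 + 1907 = 1903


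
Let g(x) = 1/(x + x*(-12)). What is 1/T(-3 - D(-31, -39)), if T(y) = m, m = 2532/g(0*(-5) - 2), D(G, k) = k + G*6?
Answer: 1/55704 ≈ 1.7952e-5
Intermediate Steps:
g(x) = -1/(11*x) (g(x) = 1/(x - 12*x) = 1/(-11*x) = -1/(11*x))
D(G, k) = k + 6*G
m = 55704 (m = 2532/((-1/(11*(0*(-5) - 2)))) = 2532/((-1/(11*(0 - 2)))) = 2532/((-1/11/(-2))) = 2532/((-1/11*(-½))) = 2532/(1/22) = 2532*22 = 55704)
T(y) = 55704
1/T(-3 - D(-31, -39)) = 1/55704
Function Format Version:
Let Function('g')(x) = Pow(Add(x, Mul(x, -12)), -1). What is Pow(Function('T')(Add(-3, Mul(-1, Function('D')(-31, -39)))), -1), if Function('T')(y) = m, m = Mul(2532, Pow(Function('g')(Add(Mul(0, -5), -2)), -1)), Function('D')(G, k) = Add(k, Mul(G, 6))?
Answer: Rational(1, 55704) ≈ 1.7952e-5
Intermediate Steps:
Function('g')(x) = Mul(Rational(-1, 11), Pow(x, -1)) (Function('g')(x) = Pow(Add(x, Mul(-12, x)), -1) = Pow(Mul(-11, x), -1) = Mul(Rational(-1, 11), Pow(x, -1)))
Function('D')(G, k) = Add(k, Mul(6, G))
m = 55704 (m = Mul(2532, Pow(Mul(Rational(-1, 11), Pow(Add(Mul(0, -5), -2), -1)), -1)) = Mul(2532, Pow(Mul(Rational(-1, 11), Pow(Add(0, -2), -1)), -1)) = Mul(2532, Pow(Mul(Rational(-1, 11), Pow(-2, -1)), -1)) = Mul(2532, Pow(Mul(Rational(-1, 11), Rational(-1, 2)), -1)) = Mul(2532, Pow(Rational(1, 22), -1)) = Mul(2532, 22) = 55704)
Function('T')(y) = 55704
Pow(Function('T')(Add(-3, Mul(-1, Function('D')(-31, -39)))), -1) = Pow(55704, -1) = Rational(1, 55704)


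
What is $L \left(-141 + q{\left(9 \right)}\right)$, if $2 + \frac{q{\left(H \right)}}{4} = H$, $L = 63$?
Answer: $-7119$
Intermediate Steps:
$q{\left(H \right)} = -8 + 4 H$
$L \left(-141 + q{\left(9 \right)}\right) = 63 \left(-141 + \left(-8 + 4 \cdot 9\right)\right) = 63 \left(-141 + \left(-8 + 36\right)\right) = 63 \left(-141 + 28\right) = 63 \left(-113\right) = -7119$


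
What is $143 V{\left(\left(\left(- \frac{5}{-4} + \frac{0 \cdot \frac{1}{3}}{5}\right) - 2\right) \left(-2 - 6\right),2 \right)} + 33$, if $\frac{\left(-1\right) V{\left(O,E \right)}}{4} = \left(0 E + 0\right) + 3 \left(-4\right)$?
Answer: $6897$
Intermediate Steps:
$V{\left(O,E \right)} = 48$ ($V{\left(O,E \right)} = - 4 \left(\left(0 E + 0\right) + 3 \left(-4\right)\right) = - 4 \left(\left(0 + 0\right) - 12\right) = - 4 \left(0 - 12\right) = \left(-4\right) \left(-12\right) = 48$)
$143 V{\left(\left(\left(- \frac{5}{-4} + \frac{0 \cdot \frac{1}{3}}{5}\right) - 2\right) \left(-2 - 6\right),2 \right)} + 33 = 143 \cdot 48 + 33 = 6864 + 33 = 6897$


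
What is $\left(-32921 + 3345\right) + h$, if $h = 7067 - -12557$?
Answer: $-9952$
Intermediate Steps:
$h = 19624$ ($h = 7067 + 12557 = 19624$)
$\left(-32921 + 3345\right) + h = \left(-32921 + 3345\right) + 19624 = -29576 + 19624 = -9952$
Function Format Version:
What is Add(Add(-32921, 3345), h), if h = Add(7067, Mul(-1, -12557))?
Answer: -9952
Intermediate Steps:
h = 19624 (h = Add(7067, 12557) = 19624)
Add(Add(-32921, 3345), h) = Add(Add(-32921, 3345), 19624) = Add(-29576, 19624) = -9952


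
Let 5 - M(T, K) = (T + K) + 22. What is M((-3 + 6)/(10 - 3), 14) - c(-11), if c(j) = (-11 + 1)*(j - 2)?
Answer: -1130/7 ≈ -161.43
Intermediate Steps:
M(T, K) = -17 - K - T (M(T, K) = 5 - ((T + K) + 22) = 5 - ((K + T) + 22) = 5 - (22 + K + T) = 5 + (-22 - K - T) = -17 - K - T)
c(j) = 20 - 10*j (c(j) = -10*(-2 + j) = 20 - 10*j)
M((-3 + 6)/(10 - 3), 14) - c(-11) = (-17 - 1*14 - (-3 + 6)/(10 - 3)) - (20 - 10*(-11)) = (-17 - 14 - 3/7) - (20 + 110) = (-17 - 14 - 3/7) - 1*130 = (-17 - 14 - 1*3/7) - 130 = (-17 - 14 - 3/7) - 130 = -220/7 - 130 = -1130/7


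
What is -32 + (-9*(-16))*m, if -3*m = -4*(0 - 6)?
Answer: -1184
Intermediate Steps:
m = -8 (m = -(-4)*(0 - 6)/3 = -(-4)*(-6)/3 = -1/3*24 = -8)
-32 + (-9*(-16))*m = -32 - 9*(-16)*(-8) = -32 + 144*(-8) = -32 - 1152 = -1184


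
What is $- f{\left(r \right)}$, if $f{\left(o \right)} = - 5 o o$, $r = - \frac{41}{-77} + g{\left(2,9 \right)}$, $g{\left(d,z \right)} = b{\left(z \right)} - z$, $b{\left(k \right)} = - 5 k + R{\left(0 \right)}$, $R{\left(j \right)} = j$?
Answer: $\frac{84748445}{5929} \approx 14294.0$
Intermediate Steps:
$b{\left(k \right)} = - 5 k$ ($b{\left(k \right)} = - 5 k + 0 = - 5 k$)
$g{\left(d,z \right)} = - 6 z$ ($g{\left(d,z \right)} = - 5 z - z = - 6 z$)
$r = - \frac{4117}{77}$ ($r = - \frac{41}{-77} - 54 = \left(-41\right) \left(- \frac{1}{77}\right) - 54 = \frac{41}{77} - 54 = - \frac{4117}{77} \approx -53.468$)
$f{\left(o \right)} = - 5 o^{2}$
$- f{\left(r \right)} = - \left(-5\right) \left(- \frac{4117}{77}\right)^{2} = - \frac{\left(-5\right) 16949689}{5929} = \left(-1\right) \left(- \frac{84748445}{5929}\right) = \frac{84748445}{5929}$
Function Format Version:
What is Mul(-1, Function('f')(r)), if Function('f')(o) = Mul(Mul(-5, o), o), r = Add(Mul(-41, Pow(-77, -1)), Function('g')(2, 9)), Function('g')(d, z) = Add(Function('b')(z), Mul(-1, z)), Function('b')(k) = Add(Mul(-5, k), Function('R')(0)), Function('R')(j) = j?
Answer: Rational(84748445, 5929) ≈ 14294.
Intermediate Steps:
Function('b')(k) = Mul(-5, k) (Function('b')(k) = Add(Mul(-5, k), 0) = Mul(-5, k))
Function('g')(d, z) = Mul(-6, z) (Function('g')(d, z) = Add(Mul(-5, z), Mul(-1, z)) = Mul(-6, z))
r = Rational(-4117, 77) (r = Add(Mul(-41, Pow(-77, -1)), Mul(-6, 9)) = Add(Mul(-41, Rational(-1, 77)), -54) = Add(Rational(41, 77), -54) = Rational(-4117, 77) ≈ -53.468)
Function('f')(o) = Mul(-5, Pow(o, 2))
Mul(-1, Function('f')(r)) = Mul(-1, Mul(-5, Pow(Rational(-4117, 77), 2))) = Mul(-1, Mul(-5, Rational(16949689, 5929))) = Mul(-1, Rational(-84748445, 5929)) = Rational(84748445, 5929)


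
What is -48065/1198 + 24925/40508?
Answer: -958578435/24264292 ≈ -39.506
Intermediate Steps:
-48065/1198 + 24925/40508 = -958578435/24264292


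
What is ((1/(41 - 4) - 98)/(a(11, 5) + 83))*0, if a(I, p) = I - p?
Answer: 0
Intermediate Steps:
((1/(41 - 4) - 98)/(a(11, 5) + 83))*0 = ((1/(41 - 4) - 98)/((11 - 1*5) + 83))*0 = ((1/37 - 98)/((11 - 5) + 83))*0 = ((1/37 - 98)/(6 + 83))*0 = -3625/37/89*0 = -3625/37*1/89*0 = -3625/3293*0 = 0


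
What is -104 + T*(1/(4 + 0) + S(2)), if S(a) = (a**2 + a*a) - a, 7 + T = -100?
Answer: -3091/4 ≈ -772.75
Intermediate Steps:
T = -107 (T = -7 - 100 = -107)
S(a) = -a + 2*a**2 (S(a) = (a**2 + a**2) - a = 2*a**2 - a = -a + 2*a**2)
-104 + T*(1/(4 + 0) + S(2)) = -104 - 107*(1/(4 + 0) + 2*(-1 + 2*2)) = -104 - 107*(1/4 + 2*(-1 + 4)) = -104 - 107*(1*(1/4) + 2*3) = -104 - 107*(1/4 + 6) = -104 - 107*25/4 = -104 - 2675/4 = -3091/4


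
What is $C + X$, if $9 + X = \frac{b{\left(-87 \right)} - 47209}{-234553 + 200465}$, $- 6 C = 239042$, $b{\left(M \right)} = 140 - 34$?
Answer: $- \frac{4075010915}{102264} \approx -39848.0$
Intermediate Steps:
$b{\left(M \right)} = 106$
$C = - \frac{119521}{3}$ ($C = \left(- \frac{1}{6}\right) 239042 = - \frac{119521}{3} \approx -39840.0$)
$X = - \frac{259689}{34088}$ ($X = -9 + \frac{106 - 47209}{-234553 + 200465} = -9 - \frac{47103}{-34088} = -9 - - \frac{47103}{34088} = -9 + \frac{47103}{34088} = - \frac{259689}{34088} \approx -7.6182$)
$C + X = - \frac{119521}{3} - \frac{259689}{34088} = - \frac{4075010915}{102264}$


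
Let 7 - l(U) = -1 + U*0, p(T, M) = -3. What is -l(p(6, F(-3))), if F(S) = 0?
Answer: -8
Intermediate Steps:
l(U) = 8 (l(U) = 7 - (-1 + U*0) = 7 - (-1 + 0) = 7 - 1*(-1) = 7 + 1 = 8)
-l(p(6, F(-3))) = -1*8 = -8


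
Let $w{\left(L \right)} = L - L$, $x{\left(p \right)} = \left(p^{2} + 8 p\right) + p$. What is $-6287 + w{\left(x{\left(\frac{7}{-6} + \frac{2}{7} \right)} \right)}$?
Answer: $-6287$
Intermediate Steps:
$x{\left(p \right)} = p^{2} + 9 p$
$w{\left(L \right)} = 0$
$-6287 + w{\left(x{\left(\frac{7}{-6} + \frac{2}{7} \right)} \right)} = -6287 + 0 = -6287$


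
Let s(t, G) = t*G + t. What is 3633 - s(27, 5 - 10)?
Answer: 3741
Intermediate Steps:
s(t, G) = t + G*t (s(t, G) = G*t + t = t + G*t)
3633 - s(27, 5 - 10) = 3633 - 27*(1 + (5 - 10)) = 3633 - 27*(1 - 5) = 3633 - 27*(-4) = 3633 - 1*(-108) = 3633 + 108 = 3741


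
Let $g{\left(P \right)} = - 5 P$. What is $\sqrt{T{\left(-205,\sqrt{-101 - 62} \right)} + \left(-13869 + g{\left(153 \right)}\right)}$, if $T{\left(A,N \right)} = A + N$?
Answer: $\sqrt{-14839 + i \sqrt{163}} \approx 0.0524 + 121.82 i$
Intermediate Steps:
$\sqrt{T{\left(-205,\sqrt{-101 - 62} \right)} + \left(-13869 + g{\left(153 \right)}\right)} = \sqrt{\left(-205 + \sqrt{-101 - 62}\right) - 14634} = \sqrt{\left(-205 + \sqrt{-163}\right) - 14634} = \sqrt{\left(-205 + i \sqrt{163}\right) - 14634} = \sqrt{-14839 + i \sqrt{163}}$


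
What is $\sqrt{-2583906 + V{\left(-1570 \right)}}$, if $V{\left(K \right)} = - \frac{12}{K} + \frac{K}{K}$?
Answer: $\frac{i \sqrt{1592266853915}}{785} \approx 1607.5 i$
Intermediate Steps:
$V{\left(K \right)} = 1 - \frac{12}{K}$ ($V{\left(K \right)} = - \frac{12}{K} + 1 = 1 - \frac{12}{K}$)
$\sqrt{-2583906 + V{\left(-1570 \right)}} = \sqrt{-2583906 + \frac{-12 - 1570}{-1570}} = \sqrt{-2583906 - - \frac{791}{785}} = \sqrt{-2583906 + \frac{791}{785}} = \sqrt{- \frac{2028365419}{785}} = \frac{i \sqrt{1592266853915}}{785}$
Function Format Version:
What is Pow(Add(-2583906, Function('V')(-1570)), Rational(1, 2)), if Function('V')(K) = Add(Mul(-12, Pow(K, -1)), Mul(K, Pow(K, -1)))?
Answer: Mul(Rational(1, 785), I, Pow(1592266853915, Rational(1, 2))) ≈ Mul(1607.5, I)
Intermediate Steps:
Function('V')(K) = Add(1, Mul(-12, Pow(K, -1))) (Function('V')(K) = Add(Mul(-12, Pow(K, -1)), 1) = Add(1, Mul(-12, Pow(K, -1))))
Pow(Add(-2583906, Function('V')(-1570)), Rational(1, 2)) = Pow(Add(-2583906, Mul(Pow(-1570, -1), Add(-12, -1570))), Rational(1, 2)) = Pow(Add(-2583906, Mul(Rational(-1, 1570), -1582)), Rational(1, 2)) = Pow(Add(-2583906, Rational(791, 785)), Rational(1, 2)) = Pow(Rational(-2028365419, 785), Rational(1, 2)) = Mul(Rational(1, 785), I, Pow(1592266853915, Rational(1, 2)))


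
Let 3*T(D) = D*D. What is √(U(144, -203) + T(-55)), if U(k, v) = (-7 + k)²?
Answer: 2*√44499/3 ≈ 140.63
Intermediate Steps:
T(D) = D²/3 (T(D) = (D*D)/3 = D²/3)
√(U(144, -203) + T(-55)) = √((-7 + 144)² + (⅓)*(-55)²) = √(137² + (⅓)*3025) = √(18769 + 3025/3) = √(59332/3) = 2*√44499/3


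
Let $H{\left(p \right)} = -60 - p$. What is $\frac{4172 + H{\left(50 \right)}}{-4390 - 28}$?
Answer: $- \frac{2031}{2209} \approx -0.91942$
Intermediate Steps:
$\frac{4172 + H{\left(50 \right)}}{-4390 - 28} = \frac{4172 - 110}{-4390 - 28} = \frac{4172 - 110}{-4418} = \left(4172 - 110\right) \left(- \frac{1}{4418}\right) = 4062 \left(- \frac{1}{4418}\right) = - \frac{2031}{2209}$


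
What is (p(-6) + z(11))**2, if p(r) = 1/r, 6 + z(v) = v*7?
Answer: 180625/36 ≈ 5017.4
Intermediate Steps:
z(v) = -6 + 7*v (z(v) = -6 + v*7 = -6 + 7*v)
(p(-6) + z(11))**2 = (1/(-6) + (-6 + 7*11))**2 = (-1/6 + (-6 + 77))**2 = (-1/6 + 71)**2 = (425/6)**2 = 180625/36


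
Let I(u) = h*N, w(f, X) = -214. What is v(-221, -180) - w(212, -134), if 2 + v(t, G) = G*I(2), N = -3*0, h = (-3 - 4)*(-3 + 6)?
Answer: 212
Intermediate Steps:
h = -21 (h = -7*3 = -21)
N = 0
I(u) = 0 (I(u) = -21*0 = 0)
v(t, G) = -2 (v(t, G) = -2 + G*0 = -2 + 0 = -2)
v(-221, -180) - w(212, -134) = -2 - 1*(-214) = -2 + 214 = 212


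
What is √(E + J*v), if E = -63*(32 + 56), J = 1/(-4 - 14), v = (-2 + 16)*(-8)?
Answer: 4*I*√3115/3 ≈ 74.416*I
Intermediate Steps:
v = -112 (v = 14*(-8) = -112)
J = -1/18 (J = 1/(-18) = -1/18 ≈ -0.055556)
E = -5544 (E = -63*88 = -5544)
√(E + J*v) = √(-5544 - 1/18*(-112)) = √(-5544 + 56/9) = √(-49840/9) = 4*I*√3115/3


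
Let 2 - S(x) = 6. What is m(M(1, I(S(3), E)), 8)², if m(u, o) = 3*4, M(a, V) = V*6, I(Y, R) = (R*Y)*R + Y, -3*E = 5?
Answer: 144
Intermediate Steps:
S(x) = -4 (S(x) = 2 - 1*6 = 2 - 6 = -4)
E = -5/3 (E = -⅓*5 = -5/3 ≈ -1.6667)
I(Y, R) = Y + Y*R² (I(Y, R) = Y*R² + Y = Y + Y*R²)
M(a, V) = 6*V
m(u, o) = 12
m(M(1, I(S(3), E)), 8)² = 12² = 144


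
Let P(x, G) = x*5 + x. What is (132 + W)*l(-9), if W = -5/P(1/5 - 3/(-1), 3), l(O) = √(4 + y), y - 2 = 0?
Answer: 12647*√6/96 ≈ 322.69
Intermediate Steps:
y = 2 (y = 2 + 0 = 2)
P(x, G) = 6*x (P(x, G) = 5*x + x = 6*x)
l(O) = √6 (l(O) = √(4 + 2) = √6)
W = -25/96 (W = -5*1/(6*(1/5 - 3/(-1))) = -5*1/(6*(1*(⅕) - 3*(-1))) = -5*1/(6*(⅕ + 3)) = -5/(6*(16/5)) = -5/96/5 = -5*5/96 = -25/96 ≈ -0.26042)
(132 + W)*l(-9) = (132 - 25/96)*√6 = 12647*√6/96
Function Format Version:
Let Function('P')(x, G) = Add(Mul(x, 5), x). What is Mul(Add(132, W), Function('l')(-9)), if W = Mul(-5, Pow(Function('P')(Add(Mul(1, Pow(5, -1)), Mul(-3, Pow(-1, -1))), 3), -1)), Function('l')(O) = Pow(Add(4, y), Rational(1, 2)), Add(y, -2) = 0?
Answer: Mul(Rational(12647, 96), Pow(6, Rational(1, 2))) ≈ 322.69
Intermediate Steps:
y = 2 (y = Add(2, 0) = 2)
Function('P')(x, G) = Mul(6, x) (Function('P')(x, G) = Add(Mul(5, x), x) = Mul(6, x))
Function('l')(O) = Pow(6, Rational(1, 2)) (Function('l')(O) = Pow(Add(4, 2), Rational(1, 2)) = Pow(6, Rational(1, 2)))
W = Rational(-25, 96) (W = Mul(-5, Pow(Mul(6, Add(Mul(1, Pow(5, -1)), Mul(-3, Pow(-1, -1)))), -1)) = Mul(-5, Pow(Mul(6, Add(Mul(1, Rational(1, 5)), Mul(-3, -1))), -1)) = Mul(-5, Pow(Mul(6, Add(Rational(1, 5), 3)), -1)) = Mul(-5, Pow(Mul(6, Rational(16, 5)), -1)) = Mul(-5, Pow(Rational(96, 5), -1)) = Mul(-5, Rational(5, 96)) = Rational(-25, 96) ≈ -0.26042)
Mul(Add(132, W), Function('l')(-9)) = Mul(Add(132, Rational(-25, 96)), Pow(6, Rational(1, 2))) = Mul(Rational(12647, 96), Pow(6, Rational(1, 2)))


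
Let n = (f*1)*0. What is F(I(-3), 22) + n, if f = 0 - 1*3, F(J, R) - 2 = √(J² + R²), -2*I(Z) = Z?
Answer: 2 + √1945/2 ≈ 24.051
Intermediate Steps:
I(Z) = -Z/2
F(J, R) = 2 + √(J² + R²)
f = -3 (f = 0 - 3 = -3)
n = 0 (n = -3*1*0 = -3*0 = 0)
F(I(-3), 22) + n = (2 + √((-½*(-3))² + 22²)) + 0 = (2 + √((3/2)² + 484)) + 0 = (2 + √(9/4 + 484)) + 0 = (2 + √(1945/4)) + 0 = (2 + √1945/2) + 0 = 2 + √1945/2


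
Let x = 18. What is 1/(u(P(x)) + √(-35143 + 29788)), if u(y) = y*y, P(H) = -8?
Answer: 64/9451 - 3*I*√595/9451 ≈ 0.0067718 - 0.0077429*I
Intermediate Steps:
u(y) = y²
1/(u(P(x)) + √(-35143 + 29788)) = 1/((-8)² + √(-35143 + 29788)) = 1/(64 + √(-5355)) = 1/(64 + 3*I*√595)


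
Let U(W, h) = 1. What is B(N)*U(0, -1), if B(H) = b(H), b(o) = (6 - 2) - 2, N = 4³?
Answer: 2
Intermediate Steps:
N = 64
b(o) = 2 (b(o) = 4 - 2 = 2)
B(H) = 2
B(N)*U(0, -1) = 2*1 = 2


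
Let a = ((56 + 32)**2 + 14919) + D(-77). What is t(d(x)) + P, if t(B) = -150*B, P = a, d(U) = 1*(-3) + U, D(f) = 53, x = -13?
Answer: 25116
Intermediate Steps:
d(U) = -3 + U
a = 22716 (a = ((56 + 32)**2 + 14919) + 53 = (88**2 + 14919) + 53 = (7744 + 14919) + 53 = 22663 + 53 = 22716)
P = 22716
t(d(x)) + P = -150*(-3 - 13) + 22716 = -150*(-16) + 22716 = 2400 + 22716 = 25116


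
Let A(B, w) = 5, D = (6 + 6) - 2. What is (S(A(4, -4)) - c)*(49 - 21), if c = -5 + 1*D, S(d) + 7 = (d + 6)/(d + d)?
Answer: -1526/5 ≈ -305.20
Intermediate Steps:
D = 10 (D = 12 - 2 = 10)
S(d) = -7 + (6 + d)/(2*d) (S(d) = -7 + (d + 6)/(d + d) = -7 + (6 + d)/((2*d)) = -7 + (6 + d)*(1/(2*d)) = -7 + (6 + d)/(2*d))
c = 5 (c = -5 + 1*10 = -5 + 10 = 5)
(S(A(4, -4)) - c)*(49 - 21) = ((-13/2 + 3/5) - 1*5)*(49 - 21) = ((-13/2 + 3*(⅕)) - 5)*28 = ((-13/2 + ⅗) - 5)*28 = (-59/10 - 5)*28 = -109/10*28 = -1526/5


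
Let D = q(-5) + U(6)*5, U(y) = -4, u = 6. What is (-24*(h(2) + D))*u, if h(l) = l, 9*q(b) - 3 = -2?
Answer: 2576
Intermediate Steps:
q(b) = ⅑ (q(b) = ⅓ + (⅑)*(-2) = ⅓ - 2/9 = ⅑)
D = -179/9 (D = ⅑ - 4*5 = ⅑ - 20 = -179/9 ≈ -19.889)
(-24*(h(2) + D))*u = -24*(2 - 179/9)*6 = -24*(-161)/9*6 = -6*(-644/9)*6 = (1288/3)*6 = 2576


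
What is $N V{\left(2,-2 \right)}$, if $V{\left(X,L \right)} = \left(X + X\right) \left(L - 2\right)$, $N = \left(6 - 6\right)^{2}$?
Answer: $0$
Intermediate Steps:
$N = 0$ ($N = 0^{2} = 0$)
$V{\left(X,L \right)} = 2 X \left(-2 + L\right)$
$N V{\left(2,-2 \right)} = 0 \cdot 2 \cdot 2 \left(-2 - 2\right) = 0 \cdot 2 \cdot 2 \left(-4\right) = 0 \left(-16\right) = 0$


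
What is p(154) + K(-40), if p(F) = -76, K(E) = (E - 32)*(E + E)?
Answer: 5684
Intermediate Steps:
K(E) = 2*E*(-32 + E) (K(E) = (-32 + E)*(2*E) = 2*E*(-32 + E))
p(154) + K(-40) = -76 + 2*(-40)*(-32 - 40) = -76 + 2*(-40)*(-72) = -76 + 5760 = 5684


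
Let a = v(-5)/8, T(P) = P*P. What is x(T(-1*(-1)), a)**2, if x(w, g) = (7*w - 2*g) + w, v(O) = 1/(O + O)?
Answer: 103041/1600 ≈ 64.401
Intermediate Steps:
T(P) = P**2
v(O) = 1/(2*O)
a = -1/80 (a = ((1/2)/(-5))/8 = ((1/2)*(-1/5))*(1/8) = -1/10*1/8 = -1/80 ≈ -0.012500)
x(w, g) = -2*g + 8*w (x(w, g) = (-2*g + 7*w) + w = -2*g + 8*w)
x(T(-1*(-1)), a)**2 = (-2*(-1/80) + 8*(-1*(-1))**2)**2 = (1/40 + 8*1**2)**2 = (1/40 + 8*1)**2 = (1/40 + 8)**2 = (321/40)**2 = 103041/1600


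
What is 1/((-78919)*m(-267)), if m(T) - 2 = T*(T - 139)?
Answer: -1/8555135276 ≈ -1.1689e-10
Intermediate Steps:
m(T) = 2 + T*(-139 + T) (m(T) = 2 + T*(T - 139) = 2 + T*(-139 + T))
1/((-78919)*m(-267)) = 1/((-78919)*(2 + (-267)² - 139*(-267))) = -1/(78919*(2 + 71289 + 37113)) = -1/78919/108404 = -1/78919*1/108404 = -1/8555135276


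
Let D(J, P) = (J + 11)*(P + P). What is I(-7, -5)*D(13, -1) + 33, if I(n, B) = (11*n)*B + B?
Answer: -18207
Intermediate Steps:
I(n, B) = B + 11*B*n (I(n, B) = 11*B*n + B = B + 11*B*n)
D(J, P) = 2*P*(11 + J) (D(J, P) = (11 + J)*(2*P) = 2*P*(11 + J))
I(-7, -5)*D(13, -1) + 33 = (-5*(1 + 11*(-7)))*(2*(-1)*(11 + 13)) + 33 = (-5*(1 - 77))*(2*(-1)*24) + 33 = -5*(-76)*(-48) + 33 = 380*(-48) + 33 = -18240 + 33 = -18207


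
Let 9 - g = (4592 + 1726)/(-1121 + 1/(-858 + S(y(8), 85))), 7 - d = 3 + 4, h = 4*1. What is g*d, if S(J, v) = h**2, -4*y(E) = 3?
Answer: 0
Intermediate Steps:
y(E) = -3/4 (y(E) = -1/4*3 = -3/4)
h = 4
d = 0 (d = 7 - (3 + 4) = 7 - 1*7 = 7 - 7 = 0)
S(J, v) = 16 (S(J, v) = 4**2 = 16)
g = 13814703/943883 (g = 9 - (4592 + 1726)/(-1121 + 1/(-858 + 16)) = 9 - 6318/(-1121 + 1/(-842)) = 9 - 6318/(-1121 - 1/842) = 9 - 6318/(-943883/842) = 9 - 6318*(-842)/943883 = 9 - 1*(-5319756/943883) = 9 + 5319756/943883 = 13814703/943883 ≈ 14.636)
g*d = (13814703/943883)*0 = 0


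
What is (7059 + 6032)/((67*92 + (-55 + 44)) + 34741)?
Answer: 13091/40894 ≈ 0.32012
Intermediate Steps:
(7059 + 6032)/((67*92 + (-55 + 44)) + 34741) = 13091/((6164 - 11) + 34741) = 13091/(6153 + 34741) = 13091/40894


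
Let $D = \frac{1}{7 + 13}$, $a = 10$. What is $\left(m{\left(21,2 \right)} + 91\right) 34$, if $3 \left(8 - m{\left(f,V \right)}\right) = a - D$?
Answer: $\frac{97597}{30} \approx 3253.2$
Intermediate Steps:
$D = \frac{1}{20} \approx 0.05$
$m{\left(f,V \right)} = \frac{281}{60}$ ($m{\left(f,V \right)} = 8 - \frac{10 - \frac{1}{20}}{3} = 8 - \frac{199}{60} = \frac{281}{60}$)
$\left(m{\left(21,2 \right)} + 91\right) 34 = \left(\frac{281}{60} + 91\right) 34 = \frac{5741}{60} \cdot 34 = \frac{97597}{30}$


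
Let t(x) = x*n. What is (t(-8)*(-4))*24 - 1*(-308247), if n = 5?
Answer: 312087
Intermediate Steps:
t(x) = 5*x (t(x) = x*5 = 5*x)
(t(-8)*(-4))*24 - 1*(-308247) = ((5*(-8))*(-4))*24 - 1*(-308247) = -40*(-4)*24 + 308247 = 160*24 + 308247 = 3840 + 308247 = 312087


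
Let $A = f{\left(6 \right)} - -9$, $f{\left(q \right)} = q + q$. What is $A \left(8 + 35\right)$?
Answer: $903$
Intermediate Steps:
$f{\left(q \right)} = 2 q$
$A = 21$ ($A = 2 \cdot 6 - -9 = 12 + 9 = 21$)
$A \left(8 + 35\right) = 21 \left(8 + 35\right) = 21 \cdot 43 = 903$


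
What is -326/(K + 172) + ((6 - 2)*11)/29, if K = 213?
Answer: 7486/11165 ≈ 0.67049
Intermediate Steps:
-326/(K + 172) + ((6 - 2)*11)/29 = -326/(213 + 172) + ((6 - 2)*11)/29 = -326/385 + (4*11)*(1/29) = -326*1/385 + 44*(1/29) = -326/385 + 44/29 = 7486/11165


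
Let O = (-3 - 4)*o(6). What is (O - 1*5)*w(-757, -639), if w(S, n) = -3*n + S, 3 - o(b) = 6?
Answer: 18560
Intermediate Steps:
o(b) = -3 (o(b) = 3 - 1*6 = 3 - 6 = -3)
w(S, n) = S - 3*n
O = 21 (O = (-3 - 4)*(-3) = -7*(-3) = 21)
(O - 1*5)*w(-757, -639) = (21 - 1*5)*(-757 - 3*(-639)) = (21 - 5)*(-757 + 1917) = 16*1160 = 18560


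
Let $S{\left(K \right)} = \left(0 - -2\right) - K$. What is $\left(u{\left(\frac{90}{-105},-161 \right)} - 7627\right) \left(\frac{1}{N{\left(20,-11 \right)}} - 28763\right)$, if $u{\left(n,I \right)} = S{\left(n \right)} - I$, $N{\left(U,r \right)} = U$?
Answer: $\frac{15026340339}{70} \approx 2.1466 \cdot 10^{8}$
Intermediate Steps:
$S{\left(K \right)} = 2 - K$ ($S{\left(K \right)} = \left(0 + 2\right) - K = 2 - K$)
$u{\left(n,I \right)} = 2 - I - n$ ($u{\left(n,I \right)} = \left(2 - n\right) - I = 2 - I - n$)
$\left(u{\left(\frac{90}{-105},-161 \right)} - 7627\right) \left(\frac{1}{N{\left(20,-11 \right)}} - 28763\right) = \left(\left(2 - -161 - \frac{90}{-105}\right) - 7627\right) \left(\frac{1}{20} - 28763\right) = \left(\left(2 + 161 - 90 \left(- \frac{1}{105}\right)\right) - 7627\right) \left(\frac{1}{20} - 28763\right) = \left(\left(2 + 161 - - \frac{6}{7}\right) - 7627\right) \left(- \frac{575259}{20}\right) = \left(\left(2 + 161 + \frac{6}{7}\right) - 7627\right) \left(- \frac{575259}{20}\right) = \left(\frac{1147}{7} - 7627\right) \left(- \frac{575259}{20}\right) = \left(- \frac{52242}{7}\right) \left(- \frac{575259}{20}\right) = \frac{15026340339}{70}$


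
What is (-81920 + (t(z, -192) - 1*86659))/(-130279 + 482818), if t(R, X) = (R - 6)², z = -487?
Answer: 6770/32049 ≈ 0.21124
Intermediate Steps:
t(R, X) = (-6 + R)²
(-81920 + (t(z, -192) - 1*86659))/(-130279 + 482818) = (-81920 + ((-6 - 487)² - 1*86659))/(-130279 + 482818) = (-81920 + ((-493)² - 86659))/352539 = (-81920 + (243049 - 86659))*(1/352539) = (-81920 + 156390)*(1/352539) = 74470*(1/352539) = 6770/32049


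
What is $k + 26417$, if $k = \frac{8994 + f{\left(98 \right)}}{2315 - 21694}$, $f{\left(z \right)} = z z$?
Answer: $\frac{511916445}{19379} \approx 26416.0$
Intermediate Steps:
$f{\left(z \right)} = z^{2}$
$k = - \frac{18598}{19379}$ ($k = \frac{8994 + 98^{2}}{2315 - 21694} = \frac{8994 + 9604}{-19379} = 18598 \left(- \frac{1}{19379}\right) = - \frac{18598}{19379} \approx -0.9597$)
$k + 26417 = - \frac{18598}{19379} + 26417 = \frac{511916445}{19379}$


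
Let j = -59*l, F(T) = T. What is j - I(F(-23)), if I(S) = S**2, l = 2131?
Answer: -126258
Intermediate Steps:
j = -125729 (j = -59*2131 = -125729)
j - I(F(-23)) = -125729 - 1*(-23)**2 = -125729 - 1*529 = -125729 - 529 = -126258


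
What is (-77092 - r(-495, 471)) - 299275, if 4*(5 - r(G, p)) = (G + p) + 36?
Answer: -376369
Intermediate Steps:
r(G, p) = -4 - G/4 - p/4 (r(G, p) = 5 - ((G + p) + 36)/4 = 5 - (36 + G + p)/4 = 5 + (-9 - G/4 - p/4) = -4 - G/4 - p/4)
(-77092 - r(-495, 471)) - 299275 = (-77092 - (-4 - ¼*(-495) - ¼*471)) - 299275 = (-77092 - (-4 + 495/4 - 471/4)) - 299275 = (-77092 - 1*2) - 299275 = (-77092 - 2) - 299275 = -77094 - 299275 = -376369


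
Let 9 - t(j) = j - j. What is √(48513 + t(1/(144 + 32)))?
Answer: √48522 ≈ 220.28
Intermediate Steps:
t(j) = 9 (t(j) = 9 - (j - j) = 9 - 1*0 = 9 + 0 = 9)
√(48513 + t(1/(144 + 32))) = √(48513 + 9) = √48522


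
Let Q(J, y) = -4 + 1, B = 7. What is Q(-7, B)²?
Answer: 9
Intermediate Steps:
Q(J, y) = -3
Q(-7, B)² = (-3)² = 9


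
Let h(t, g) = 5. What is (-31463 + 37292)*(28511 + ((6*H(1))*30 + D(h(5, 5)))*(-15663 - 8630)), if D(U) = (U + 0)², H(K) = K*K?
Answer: -28862608266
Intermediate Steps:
H(K) = K²
D(U) = U²
(-31463 + 37292)*(28511 + ((6*H(1))*30 + D(h(5, 5)))*(-15663 - 8630)) = (-31463 + 37292)*(28511 + ((6*1²)*30 + 5²)*(-15663 - 8630)) = 5829*(28511 + ((6*1)*30 + 25)*(-24293)) = 5829*(28511 + (6*30 + 25)*(-24293)) = 5829*(28511 + (180 + 25)*(-24293)) = 5829*(28511 + 205*(-24293)) = 5829*(28511 - 4980065) = 5829*(-4951554) = -28862608266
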